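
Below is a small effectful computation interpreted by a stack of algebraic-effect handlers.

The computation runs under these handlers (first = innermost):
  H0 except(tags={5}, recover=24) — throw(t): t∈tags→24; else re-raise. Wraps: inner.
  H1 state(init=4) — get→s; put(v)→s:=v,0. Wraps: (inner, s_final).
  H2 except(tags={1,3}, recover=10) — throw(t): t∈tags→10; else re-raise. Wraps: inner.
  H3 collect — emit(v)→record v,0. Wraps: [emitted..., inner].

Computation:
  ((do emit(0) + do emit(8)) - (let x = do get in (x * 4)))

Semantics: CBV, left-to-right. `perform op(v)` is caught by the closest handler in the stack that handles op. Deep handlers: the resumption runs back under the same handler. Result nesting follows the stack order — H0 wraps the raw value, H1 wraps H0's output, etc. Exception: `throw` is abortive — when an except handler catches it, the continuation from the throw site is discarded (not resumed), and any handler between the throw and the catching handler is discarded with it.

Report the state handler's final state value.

Step-by-step:
emit(0) @ H3 ⇒ out+=0
emit(8) @ H3 ⇒ out+=8
get @ H1 ⇒ 4
H0 returns -16
H1 returns (-16, 4)
H2 returns (-16, 4)
H3 returns [0, 8, (-16, 4)]
= [0, 8, (-16, 4)]

Answer: 4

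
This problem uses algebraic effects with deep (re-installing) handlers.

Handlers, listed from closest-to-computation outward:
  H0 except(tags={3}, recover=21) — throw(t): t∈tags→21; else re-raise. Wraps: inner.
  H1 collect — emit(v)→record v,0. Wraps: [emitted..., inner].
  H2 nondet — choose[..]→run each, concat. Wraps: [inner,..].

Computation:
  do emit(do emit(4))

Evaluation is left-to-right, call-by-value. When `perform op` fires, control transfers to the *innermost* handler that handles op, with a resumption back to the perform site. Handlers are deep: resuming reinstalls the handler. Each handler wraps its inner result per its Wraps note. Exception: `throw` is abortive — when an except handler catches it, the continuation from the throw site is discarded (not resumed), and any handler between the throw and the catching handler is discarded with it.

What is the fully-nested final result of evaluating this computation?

Step-by-step:
emit(4) @ H1 ⇒ out+=4
emit(0) @ H1 ⇒ out+=0
H0 returns 0
H1 returns [4, 0, 0]
H2 returns [[4, 0, 0]]
= [[4, 0, 0]]

Answer: [[4, 0, 0]]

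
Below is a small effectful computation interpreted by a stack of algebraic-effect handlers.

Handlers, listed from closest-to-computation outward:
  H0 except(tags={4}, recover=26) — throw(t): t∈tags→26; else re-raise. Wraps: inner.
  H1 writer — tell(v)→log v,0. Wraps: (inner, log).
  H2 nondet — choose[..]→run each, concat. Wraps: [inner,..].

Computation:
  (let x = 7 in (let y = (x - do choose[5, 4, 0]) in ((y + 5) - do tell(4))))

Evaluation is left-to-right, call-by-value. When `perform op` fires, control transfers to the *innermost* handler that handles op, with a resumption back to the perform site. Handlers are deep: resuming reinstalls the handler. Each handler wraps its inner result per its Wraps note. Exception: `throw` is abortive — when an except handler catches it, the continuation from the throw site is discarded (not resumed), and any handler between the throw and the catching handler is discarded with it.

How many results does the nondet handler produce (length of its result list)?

Step-by-step:
choose[5, 4, 0] @ H2
  branch[0] choose=5:
    tell(4) @ H1 ⇒ log+=4
    H0 returns 7
    H1 returns (7, (4))
    H2 returns [(7, (4))]
  branch[1] choose=4:
    tell(4) @ H1 ⇒ log+=4
    H0 returns 8
    H1 returns (8, (4))
    H2 returns [(8, (4))]
  branch[2] choose=0:
    tell(4) @ H1 ⇒ log+=4
    H0 returns 12
    H1 returns (12, (4))
    H2 returns [(12, (4))]
= [(7, (4)), (8, (4)), (12, (4))]

Answer: 3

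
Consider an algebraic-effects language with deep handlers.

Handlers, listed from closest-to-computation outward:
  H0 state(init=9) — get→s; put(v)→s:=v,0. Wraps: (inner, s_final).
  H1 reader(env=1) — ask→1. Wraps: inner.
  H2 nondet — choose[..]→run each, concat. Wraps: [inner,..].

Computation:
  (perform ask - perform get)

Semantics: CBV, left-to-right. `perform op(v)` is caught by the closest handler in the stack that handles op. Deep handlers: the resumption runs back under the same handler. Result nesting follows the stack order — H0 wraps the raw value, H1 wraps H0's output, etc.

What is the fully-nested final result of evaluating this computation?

Answer: [(-8, 9)]

Step-by-step:
ask @ H1 ⇒ 1
get @ H0 ⇒ 9
H0 returns (-8, 9)
H1 returns (-8, 9)
H2 returns [(-8, 9)]
= [(-8, 9)]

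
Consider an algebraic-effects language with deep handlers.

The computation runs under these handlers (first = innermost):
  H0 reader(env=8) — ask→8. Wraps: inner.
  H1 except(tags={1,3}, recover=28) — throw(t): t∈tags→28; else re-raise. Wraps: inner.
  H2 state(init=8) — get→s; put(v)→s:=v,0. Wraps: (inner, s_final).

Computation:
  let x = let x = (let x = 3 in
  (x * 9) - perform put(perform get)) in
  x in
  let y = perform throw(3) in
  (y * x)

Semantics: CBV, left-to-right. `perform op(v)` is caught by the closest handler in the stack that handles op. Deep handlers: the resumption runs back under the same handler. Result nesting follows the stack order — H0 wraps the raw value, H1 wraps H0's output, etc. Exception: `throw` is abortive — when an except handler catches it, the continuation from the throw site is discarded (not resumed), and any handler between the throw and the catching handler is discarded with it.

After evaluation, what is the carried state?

Answer: 8

Evaluation trace:
get @ H2 ⇒ 8
put(8) @ H2 ⇒ s:=8
throw(3) @ H1 caught ⇒ 28
H2 returns (28, 8)
= (28, 8)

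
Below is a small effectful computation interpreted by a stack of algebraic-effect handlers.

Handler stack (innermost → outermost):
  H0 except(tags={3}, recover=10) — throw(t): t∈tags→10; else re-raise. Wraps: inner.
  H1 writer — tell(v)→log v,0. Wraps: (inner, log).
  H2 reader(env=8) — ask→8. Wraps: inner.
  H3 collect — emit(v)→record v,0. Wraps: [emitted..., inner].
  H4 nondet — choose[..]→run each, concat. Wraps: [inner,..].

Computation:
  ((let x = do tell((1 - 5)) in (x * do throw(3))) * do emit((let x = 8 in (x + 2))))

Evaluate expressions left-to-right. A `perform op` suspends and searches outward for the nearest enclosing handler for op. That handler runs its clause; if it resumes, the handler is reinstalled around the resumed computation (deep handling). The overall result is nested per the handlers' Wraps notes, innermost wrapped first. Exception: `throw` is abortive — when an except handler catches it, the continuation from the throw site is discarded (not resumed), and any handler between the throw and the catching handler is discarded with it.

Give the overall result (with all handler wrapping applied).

Answer: [[(10, (-4))]]

Step-by-step:
tell(-4) @ H1 ⇒ log+=-4
throw(3) @ H0 caught ⇒ 10
H1 returns (10, (-4))
H2 returns (10, (-4))
H3 returns [(10, (-4))]
H4 returns [[(10, (-4))]]
= [[(10, (-4))]]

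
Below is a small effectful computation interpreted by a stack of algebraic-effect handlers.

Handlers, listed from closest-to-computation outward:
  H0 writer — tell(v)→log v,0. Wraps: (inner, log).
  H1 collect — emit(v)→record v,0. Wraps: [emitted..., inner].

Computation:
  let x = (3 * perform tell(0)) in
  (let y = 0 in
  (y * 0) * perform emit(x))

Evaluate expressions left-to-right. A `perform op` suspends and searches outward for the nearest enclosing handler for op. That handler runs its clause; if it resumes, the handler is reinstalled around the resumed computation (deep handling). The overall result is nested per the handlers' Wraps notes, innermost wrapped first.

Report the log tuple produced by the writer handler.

Answer: (0)

Working:
tell(0) @ H0 ⇒ log+=0
emit(0) @ H1 ⇒ out+=0
H0 returns (0, (0))
H1 returns [0, (0, (0))]
= [0, (0, (0))]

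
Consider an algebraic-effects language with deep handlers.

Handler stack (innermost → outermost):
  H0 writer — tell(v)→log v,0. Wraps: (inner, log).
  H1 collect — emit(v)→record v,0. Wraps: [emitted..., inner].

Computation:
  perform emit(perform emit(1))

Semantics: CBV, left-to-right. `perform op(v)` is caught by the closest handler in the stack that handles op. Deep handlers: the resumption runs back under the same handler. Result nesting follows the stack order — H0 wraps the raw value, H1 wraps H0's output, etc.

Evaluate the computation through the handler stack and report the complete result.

Evaluation trace:
emit(1) @ H1 ⇒ out+=1
emit(0) @ H1 ⇒ out+=0
H0 returns (0, ())
H1 returns [1, 0, (0, ())]
= [1, 0, (0, ())]

Answer: [1, 0, (0, ())]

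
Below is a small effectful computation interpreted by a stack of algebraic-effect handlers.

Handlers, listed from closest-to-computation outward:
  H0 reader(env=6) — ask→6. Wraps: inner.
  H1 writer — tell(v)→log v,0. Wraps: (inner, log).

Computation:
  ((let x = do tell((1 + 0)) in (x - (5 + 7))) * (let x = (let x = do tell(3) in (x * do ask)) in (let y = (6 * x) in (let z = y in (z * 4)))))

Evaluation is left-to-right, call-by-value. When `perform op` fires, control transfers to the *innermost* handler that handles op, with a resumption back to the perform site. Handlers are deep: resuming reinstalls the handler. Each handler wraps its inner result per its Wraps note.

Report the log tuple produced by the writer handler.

Answer: (1, 3)

Working:
tell(1) @ H1 ⇒ log+=1
tell(3) @ H1 ⇒ log+=3
ask @ H0 ⇒ 6
H0 returns 0
H1 returns (0, (1, 3))
= (0, (1, 3))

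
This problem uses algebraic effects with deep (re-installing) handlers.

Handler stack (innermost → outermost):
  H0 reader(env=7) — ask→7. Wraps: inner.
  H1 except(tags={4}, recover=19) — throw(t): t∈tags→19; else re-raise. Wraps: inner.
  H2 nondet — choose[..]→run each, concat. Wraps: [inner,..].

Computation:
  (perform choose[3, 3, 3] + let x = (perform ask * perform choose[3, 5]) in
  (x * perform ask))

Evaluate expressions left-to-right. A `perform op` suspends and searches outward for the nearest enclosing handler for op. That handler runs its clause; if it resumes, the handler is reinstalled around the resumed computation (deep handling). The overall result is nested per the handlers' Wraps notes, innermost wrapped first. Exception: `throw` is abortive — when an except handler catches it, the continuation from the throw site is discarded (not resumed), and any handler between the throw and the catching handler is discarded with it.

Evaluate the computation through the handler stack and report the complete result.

Answer: [150, 248, 150, 248, 150, 248]

Evaluation trace:
choose[3, 3, 3] @ H2
  branch[0] choose=3:
    ask @ H0 ⇒ 7
    choose[3, 5] @ H2
      branch[0] choose=3:
        ask @ H0 ⇒ 7
        H0 returns 150
        H1 returns 150
        H2 returns [150]
      branch[1] choose=5:
        ask @ H0 ⇒ 7
        H0 returns 248
        H1 returns 248
        H2 returns [248]
  branch[1] choose=3:
    ask @ H0 ⇒ 7
    choose[3, 5] @ H2
      branch[0] choose=3:
        ask @ H0 ⇒ 7
        H0 returns 150
        H1 returns 150
        H2 returns [150]
      branch[1] choose=5:
        ask @ H0 ⇒ 7
        H0 returns 248
        H1 returns 248
        H2 returns [248]
  branch[2] choose=3:
    ask @ H0 ⇒ 7
    choose[3, 5] @ H2
      branch[0] choose=3:
        ask @ H0 ⇒ 7
        H0 returns 150
        H1 returns 150
        H2 returns [150]
      branch[1] choose=5:
        ask @ H0 ⇒ 7
        H0 returns 248
        H1 returns 248
        H2 returns [248]
= [150, 248, 150, 248, 150, 248]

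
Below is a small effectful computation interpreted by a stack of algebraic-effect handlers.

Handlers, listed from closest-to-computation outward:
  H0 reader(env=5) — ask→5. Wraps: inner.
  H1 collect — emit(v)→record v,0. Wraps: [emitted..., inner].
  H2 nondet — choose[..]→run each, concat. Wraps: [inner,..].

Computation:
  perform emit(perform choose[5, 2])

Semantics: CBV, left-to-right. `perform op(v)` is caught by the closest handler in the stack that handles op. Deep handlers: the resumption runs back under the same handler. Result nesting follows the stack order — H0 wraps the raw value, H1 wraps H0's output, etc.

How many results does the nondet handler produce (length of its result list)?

Evaluation trace:
choose[5, 2] @ H2
  branch[0] choose=5:
    emit(5) @ H1 ⇒ out+=5
    H0 returns 0
    H1 returns [5, 0]
    H2 returns [[5, 0]]
  branch[1] choose=2:
    emit(2) @ H1 ⇒ out+=2
    H0 returns 0
    H1 returns [2, 0]
    H2 returns [[2, 0]]
= [[5, 0], [2, 0]]

Answer: 2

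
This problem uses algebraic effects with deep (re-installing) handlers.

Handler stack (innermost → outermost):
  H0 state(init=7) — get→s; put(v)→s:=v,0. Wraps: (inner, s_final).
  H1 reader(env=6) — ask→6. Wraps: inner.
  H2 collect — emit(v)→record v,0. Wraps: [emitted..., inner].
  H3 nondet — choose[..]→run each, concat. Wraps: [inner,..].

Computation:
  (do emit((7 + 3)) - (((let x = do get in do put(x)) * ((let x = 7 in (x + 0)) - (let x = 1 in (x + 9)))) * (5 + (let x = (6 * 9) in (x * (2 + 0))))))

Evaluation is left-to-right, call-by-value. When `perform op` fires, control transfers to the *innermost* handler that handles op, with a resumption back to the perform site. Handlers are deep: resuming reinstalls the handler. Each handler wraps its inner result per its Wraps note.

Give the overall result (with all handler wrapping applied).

Answer: [[10, (0, 7)]]

Evaluation trace:
emit(10) @ H2 ⇒ out+=10
get @ H0 ⇒ 7
put(7) @ H0 ⇒ s:=7
H0 returns (0, 7)
H1 returns (0, 7)
H2 returns [10, (0, 7)]
H3 returns [[10, (0, 7)]]
= [[10, (0, 7)]]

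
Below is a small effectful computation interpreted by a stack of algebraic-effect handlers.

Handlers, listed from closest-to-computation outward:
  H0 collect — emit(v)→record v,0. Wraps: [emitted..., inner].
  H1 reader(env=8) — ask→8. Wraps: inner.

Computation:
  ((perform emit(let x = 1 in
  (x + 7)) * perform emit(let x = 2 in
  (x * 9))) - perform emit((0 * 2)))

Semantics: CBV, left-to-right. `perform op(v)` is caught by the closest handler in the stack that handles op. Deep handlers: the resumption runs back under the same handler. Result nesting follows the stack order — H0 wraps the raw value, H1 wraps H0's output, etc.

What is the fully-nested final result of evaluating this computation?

Step-by-step:
emit(8) @ H0 ⇒ out+=8
emit(18) @ H0 ⇒ out+=18
emit(0) @ H0 ⇒ out+=0
H0 returns [8, 18, 0, 0]
H1 returns [8, 18, 0, 0]
= [8, 18, 0, 0]

Answer: [8, 18, 0, 0]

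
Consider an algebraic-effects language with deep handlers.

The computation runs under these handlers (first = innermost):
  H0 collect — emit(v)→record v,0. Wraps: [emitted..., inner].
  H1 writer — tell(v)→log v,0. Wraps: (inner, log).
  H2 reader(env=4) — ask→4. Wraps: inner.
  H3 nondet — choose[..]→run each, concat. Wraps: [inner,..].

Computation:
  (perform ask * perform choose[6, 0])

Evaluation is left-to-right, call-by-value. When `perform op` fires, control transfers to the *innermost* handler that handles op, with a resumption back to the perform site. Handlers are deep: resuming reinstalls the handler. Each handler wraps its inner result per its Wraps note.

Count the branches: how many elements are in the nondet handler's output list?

Answer: 2

Step-by-step:
ask @ H2 ⇒ 4
choose[6, 0] @ H3
  branch[0] choose=6:
    H0 returns [24]
    H1 returns ([24], ())
    H2 returns ([24], ())
    H3 returns [([24], ())]
  branch[1] choose=0:
    H0 returns [0]
    H1 returns ([0], ())
    H2 returns ([0], ())
    H3 returns [([0], ())]
= [([24], ()), ([0], ())]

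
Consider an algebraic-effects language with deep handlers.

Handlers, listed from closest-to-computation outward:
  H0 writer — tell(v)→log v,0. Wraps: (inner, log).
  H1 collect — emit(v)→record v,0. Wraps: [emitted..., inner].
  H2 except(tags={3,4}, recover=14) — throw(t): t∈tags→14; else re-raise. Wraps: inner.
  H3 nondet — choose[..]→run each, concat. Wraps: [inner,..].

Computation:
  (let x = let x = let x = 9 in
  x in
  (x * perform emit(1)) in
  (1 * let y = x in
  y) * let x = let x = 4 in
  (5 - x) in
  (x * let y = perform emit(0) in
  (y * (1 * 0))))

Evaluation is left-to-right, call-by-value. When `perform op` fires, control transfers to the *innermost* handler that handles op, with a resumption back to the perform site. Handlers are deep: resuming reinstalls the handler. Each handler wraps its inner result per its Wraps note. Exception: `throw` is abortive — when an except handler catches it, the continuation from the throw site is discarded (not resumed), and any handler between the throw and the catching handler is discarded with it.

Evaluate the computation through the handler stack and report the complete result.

Working:
emit(1) @ H1 ⇒ out+=1
emit(0) @ H1 ⇒ out+=0
H0 returns (0, ())
H1 returns [1, 0, (0, ())]
H2 returns [1, 0, (0, ())]
H3 returns [[1, 0, (0, ())]]
= [[1, 0, (0, ())]]

Answer: [[1, 0, (0, ())]]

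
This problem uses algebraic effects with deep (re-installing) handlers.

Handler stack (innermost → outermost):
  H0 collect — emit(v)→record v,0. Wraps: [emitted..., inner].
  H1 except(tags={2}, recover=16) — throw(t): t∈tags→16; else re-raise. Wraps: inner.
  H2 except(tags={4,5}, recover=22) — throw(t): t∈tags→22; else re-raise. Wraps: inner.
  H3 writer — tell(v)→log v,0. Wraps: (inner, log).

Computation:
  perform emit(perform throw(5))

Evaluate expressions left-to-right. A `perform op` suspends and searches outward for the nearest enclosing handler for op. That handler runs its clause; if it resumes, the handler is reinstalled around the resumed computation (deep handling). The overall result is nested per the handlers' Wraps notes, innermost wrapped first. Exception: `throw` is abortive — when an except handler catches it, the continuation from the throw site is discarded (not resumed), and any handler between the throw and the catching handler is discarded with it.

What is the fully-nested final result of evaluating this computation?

Working:
throw(5) @ H1 re-raised
throw(5) @ H2 caught ⇒ 22
H3 returns (22, ())
= (22, ())

Answer: (22, ())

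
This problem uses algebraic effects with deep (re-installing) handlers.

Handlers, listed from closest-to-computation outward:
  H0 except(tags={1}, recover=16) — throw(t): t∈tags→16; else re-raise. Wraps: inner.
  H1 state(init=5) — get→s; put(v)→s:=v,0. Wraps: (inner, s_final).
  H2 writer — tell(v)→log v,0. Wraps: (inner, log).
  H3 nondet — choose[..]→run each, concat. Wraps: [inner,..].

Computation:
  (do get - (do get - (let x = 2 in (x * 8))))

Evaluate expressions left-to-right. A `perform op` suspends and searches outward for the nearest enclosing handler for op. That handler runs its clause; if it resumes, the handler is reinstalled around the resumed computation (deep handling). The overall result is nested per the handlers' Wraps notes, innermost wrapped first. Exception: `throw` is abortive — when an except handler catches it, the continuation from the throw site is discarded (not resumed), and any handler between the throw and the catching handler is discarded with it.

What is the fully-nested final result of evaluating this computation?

Answer: [((16, 5), ())]

Working:
get @ H1 ⇒ 5
get @ H1 ⇒ 5
H0 returns 16
H1 returns (16, 5)
H2 returns ((16, 5), ())
H3 returns [((16, 5), ())]
= [((16, 5), ())]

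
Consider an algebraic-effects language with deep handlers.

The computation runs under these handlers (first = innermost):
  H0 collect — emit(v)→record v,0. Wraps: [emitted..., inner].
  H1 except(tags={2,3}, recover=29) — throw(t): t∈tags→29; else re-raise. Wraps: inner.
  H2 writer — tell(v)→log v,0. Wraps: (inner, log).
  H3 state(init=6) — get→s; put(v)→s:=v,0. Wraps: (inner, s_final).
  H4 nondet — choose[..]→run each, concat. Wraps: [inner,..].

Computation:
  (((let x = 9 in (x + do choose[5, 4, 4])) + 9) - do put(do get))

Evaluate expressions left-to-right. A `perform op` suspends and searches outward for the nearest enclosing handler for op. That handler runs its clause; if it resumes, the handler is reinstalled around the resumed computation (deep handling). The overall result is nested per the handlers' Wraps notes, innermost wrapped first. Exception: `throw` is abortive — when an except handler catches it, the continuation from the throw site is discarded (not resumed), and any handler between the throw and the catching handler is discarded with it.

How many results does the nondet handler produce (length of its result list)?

Evaluation trace:
choose[5, 4, 4] @ H4
  branch[0] choose=5:
    get @ H3 ⇒ 6
    put(6) @ H3 ⇒ s:=6
    H0 returns [23]
    H1 returns [23]
    H2 returns ([23], ())
    H3 returns (([23], ()), 6)
    H4 returns [(([23], ()), 6)]
  branch[1] choose=4:
    get @ H3 ⇒ 6
    put(6) @ H3 ⇒ s:=6
    H0 returns [22]
    H1 returns [22]
    H2 returns ([22], ())
    H3 returns (([22], ()), 6)
    H4 returns [(([22], ()), 6)]
  branch[2] choose=4:
    get @ H3 ⇒ 6
    put(6) @ H3 ⇒ s:=6
    H0 returns [22]
    H1 returns [22]
    H2 returns ([22], ())
    H3 returns (([22], ()), 6)
    H4 returns [(([22], ()), 6)]
= [(([23], ()), 6), (([22], ()), 6), (([22], ()), 6)]

Answer: 3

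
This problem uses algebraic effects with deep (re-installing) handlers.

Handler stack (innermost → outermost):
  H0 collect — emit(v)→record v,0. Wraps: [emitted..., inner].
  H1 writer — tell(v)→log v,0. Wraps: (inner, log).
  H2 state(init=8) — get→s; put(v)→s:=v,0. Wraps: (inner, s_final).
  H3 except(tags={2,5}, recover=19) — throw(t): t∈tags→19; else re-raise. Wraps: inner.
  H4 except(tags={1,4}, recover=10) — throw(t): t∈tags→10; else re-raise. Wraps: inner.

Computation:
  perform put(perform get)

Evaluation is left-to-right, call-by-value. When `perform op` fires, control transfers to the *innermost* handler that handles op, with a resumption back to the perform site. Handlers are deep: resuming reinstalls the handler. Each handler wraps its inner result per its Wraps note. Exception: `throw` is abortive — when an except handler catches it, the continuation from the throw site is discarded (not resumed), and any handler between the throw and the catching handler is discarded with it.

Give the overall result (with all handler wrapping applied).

Step-by-step:
get @ H2 ⇒ 8
put(8) @ H2 ⇒ s:=8
H0 returns [0]
H1 returns ([0], ())
H2 returns (([0], ()), 8)
H3 returns (([0], ()), 8)
H4 returns (([0], ()), 8)
= (([0], ()), 8)

Answer: (([0], ()), 8)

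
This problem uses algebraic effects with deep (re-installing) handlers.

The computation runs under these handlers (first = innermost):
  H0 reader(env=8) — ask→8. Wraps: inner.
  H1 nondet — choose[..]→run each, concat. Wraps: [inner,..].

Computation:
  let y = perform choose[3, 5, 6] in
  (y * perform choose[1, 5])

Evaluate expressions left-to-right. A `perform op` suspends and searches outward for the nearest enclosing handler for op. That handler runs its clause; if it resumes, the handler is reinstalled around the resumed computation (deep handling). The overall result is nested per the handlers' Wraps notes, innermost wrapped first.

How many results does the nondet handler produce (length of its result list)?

Evaluation trace:
choose[3, 5, 6] @ H1
  branch[0] choose=3:
    choose[1, 5] @ H1
      branch[0] choose=1:
        H0 returns 3
        H1 returns [3]
      branch[1] choose=5:
        H0 returns 15
        H1 returns [15]
  branch[1] choose=5:
    choose[1, 5] @ H1
      branch[0] choose=1:
        H0 returns 5
        H1 returns [5]
      branch[1] choose=5:
        H0 returns 25
        H1 returns [25]
  branch[2] choose=6:
    choose[1, 5] @ H1
      branch[0] choose=1:
        H0 returns 6
        H1 returns [6]
      branch[1] choose=5:
        H0 returns 30
        H1 returns [30]
= [3, 15, 5, 25, 6, 30]

Answer: 6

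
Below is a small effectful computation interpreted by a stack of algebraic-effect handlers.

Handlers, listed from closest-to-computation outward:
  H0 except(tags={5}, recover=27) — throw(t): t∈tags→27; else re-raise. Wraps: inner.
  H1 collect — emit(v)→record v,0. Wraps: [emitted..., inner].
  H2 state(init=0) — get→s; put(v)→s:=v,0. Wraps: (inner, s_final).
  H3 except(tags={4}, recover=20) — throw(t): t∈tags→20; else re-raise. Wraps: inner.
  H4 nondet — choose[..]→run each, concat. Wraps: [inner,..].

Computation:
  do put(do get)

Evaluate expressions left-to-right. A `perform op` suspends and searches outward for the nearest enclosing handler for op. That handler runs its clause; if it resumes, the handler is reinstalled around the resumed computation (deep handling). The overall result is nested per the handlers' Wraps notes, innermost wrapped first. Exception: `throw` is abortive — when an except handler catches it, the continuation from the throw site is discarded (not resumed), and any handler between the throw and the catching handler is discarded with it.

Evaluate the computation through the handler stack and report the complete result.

Answer: [([0], 0)]

Working:
get @ H2 ⇒ 0
put(0) @ H2 ⇒ s:=0
H0 returns 0
H1 returns [0]
H2 returns ([0], 0)
H3 returns ([0], 0)
H4 returns [([0], 0)]
= [([0], 0)]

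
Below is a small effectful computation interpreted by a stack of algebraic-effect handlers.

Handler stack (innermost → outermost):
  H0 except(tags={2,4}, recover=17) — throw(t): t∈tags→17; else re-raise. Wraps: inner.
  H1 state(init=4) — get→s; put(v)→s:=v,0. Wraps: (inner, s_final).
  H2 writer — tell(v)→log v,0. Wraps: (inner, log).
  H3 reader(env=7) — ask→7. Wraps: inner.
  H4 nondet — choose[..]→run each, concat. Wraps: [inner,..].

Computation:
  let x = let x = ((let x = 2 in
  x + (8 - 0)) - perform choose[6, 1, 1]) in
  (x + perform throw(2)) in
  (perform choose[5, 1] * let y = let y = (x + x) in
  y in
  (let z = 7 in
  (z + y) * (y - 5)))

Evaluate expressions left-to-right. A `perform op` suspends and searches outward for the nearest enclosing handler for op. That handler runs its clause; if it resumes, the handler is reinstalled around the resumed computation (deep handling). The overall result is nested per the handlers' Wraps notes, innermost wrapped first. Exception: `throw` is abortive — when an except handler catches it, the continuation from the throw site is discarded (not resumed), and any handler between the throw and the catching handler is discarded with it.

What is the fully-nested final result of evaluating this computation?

Working:
choose[6, 1, 1] @ H4
  branch[0] choose=6:
    throw(2) @ H0 caught ⇒ 17
    H1 returns (17, 4)
    H2 returns ((17, 4), ())
    H3 returns ((17, 4), ())
    H4 returns [((17, 4), ())]
  branch[1] choose=1:
    throw(2) @ H0 caught ⇒ 17
    H1 returns (17, 4)
    H2 returns ((17, 4), ())
    H3 returns ((17, 4), ())
    H4 returns [((17, 4), ())]
  branch[2] choose=1:
    throw(2) @ H0 caught ⇒ 17
    H1 returns (17, 4)
    H2 returns ((17, 4), ())
    H3 returns ((17, 4), ())
    H4 returns [((17, 4), ())]
= [((17, 4), ()), ((17, 4), ()), ((17, 4), ())]

Answer: [((17, 4), ()), ((17, 4), ()), ((17, 4), ())]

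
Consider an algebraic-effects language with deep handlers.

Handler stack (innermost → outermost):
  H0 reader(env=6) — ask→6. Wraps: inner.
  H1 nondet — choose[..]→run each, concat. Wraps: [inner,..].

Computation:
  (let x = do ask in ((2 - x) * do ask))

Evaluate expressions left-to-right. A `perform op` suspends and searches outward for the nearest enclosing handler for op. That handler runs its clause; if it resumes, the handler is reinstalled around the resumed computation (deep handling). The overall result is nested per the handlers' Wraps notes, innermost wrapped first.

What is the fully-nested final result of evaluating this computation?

Answer: [-24]

Evaluation trace:
ask @ H0 ⇒ 6
ask @ H0 ⇒ 6
H0 returns -24
H1 returns [-24]
= [-24]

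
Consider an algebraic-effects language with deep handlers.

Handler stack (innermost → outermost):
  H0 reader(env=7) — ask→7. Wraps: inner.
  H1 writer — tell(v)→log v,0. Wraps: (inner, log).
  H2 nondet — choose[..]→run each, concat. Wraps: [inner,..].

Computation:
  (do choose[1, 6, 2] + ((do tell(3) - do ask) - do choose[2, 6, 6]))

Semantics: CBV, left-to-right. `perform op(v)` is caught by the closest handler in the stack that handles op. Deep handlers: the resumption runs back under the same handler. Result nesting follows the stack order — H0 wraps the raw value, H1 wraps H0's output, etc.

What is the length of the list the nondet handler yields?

Answer: 9

Step-by-step:
choose[1, 6, 2] @ H2
  branch[0] choose=1:
    tell(3) @ H1 ⇒ log+=3
    ask @ H0 ⇒ 7
    choose[2, 6, 6] @ H2
      branch[0] choose=2:
        H0 returns -8
        H1 returns (-8, (3))
        H2 returns [(-8, (3))]
      branch[1] choose=6:
        H0 returns -12
        H1 returns (-12, (3))
        H2 returns [(-12, (3))]
      branch[2] choose=6:
        H0 returns -12
        H1 returns (-12, (3))
        H2 returns [(-12, (3))]
  branch[1] choose=6:
    tell(3) @ H1 ⇒ log+=3
    ask @ H0 ⇒ 7
    choose[2, 6, 6] @ H2
      branch[0] choose=2:
        H0 returns -3
        H1 returns (-3, (3))
        H2 returns [(-3, (3))]
      branch[1] choose=6:
        H0 returns -7
        H1 returns (-7, (3))
        H2 returns [(-7, (3))]
      branch[2] choose=6:
        H0 returns -7
        H1 returns (-7, (3))
        H2 returns [(-7, (3))]
  branch[2] choose=2:
    tell(3) @ H1 ⇒ log+=3
    ask @ H0 ⇒ 7
    choose[2, 6, 6] @ H2
      branch[0] choose=2:
        H0 returns -7
        H1 returns (-7, (3))
        H2 returns [(-7, (3))]
      branch[1] choose=6:
        H0 returns -11
        H1 returns (-11, (3))
        H2 returns [(-11, (3))]
      branch[2] choose=6:
        H0 returns -11
        H1 returns (-11, (3))
        H2 returns [(-11, (3))]
= [(-8, (3)), (-12, (3)), (-12, (3)), (-3, (3)), (-7, (3)), (-7, (3)), (-7, (3)), (-11, (3)), (-11, (3))]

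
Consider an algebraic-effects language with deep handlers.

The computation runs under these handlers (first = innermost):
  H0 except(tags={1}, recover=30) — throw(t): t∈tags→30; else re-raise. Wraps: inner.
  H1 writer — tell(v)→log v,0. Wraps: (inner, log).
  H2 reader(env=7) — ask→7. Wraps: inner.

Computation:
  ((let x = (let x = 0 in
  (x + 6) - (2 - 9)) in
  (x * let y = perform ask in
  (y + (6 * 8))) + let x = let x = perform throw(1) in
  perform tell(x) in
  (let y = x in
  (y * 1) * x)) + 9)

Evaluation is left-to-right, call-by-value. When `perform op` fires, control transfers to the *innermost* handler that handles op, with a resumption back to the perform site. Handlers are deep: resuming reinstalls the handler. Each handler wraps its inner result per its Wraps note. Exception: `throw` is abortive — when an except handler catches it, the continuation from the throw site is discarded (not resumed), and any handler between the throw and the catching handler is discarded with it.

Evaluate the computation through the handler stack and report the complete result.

Evaluation trace:
ask @ H2 ⇒ 7
throw(1) @ H0 caught ⇒ 30
H1 returns (30, ())
H2 returns (30, ())
= (30, ())

Answer: (30, ())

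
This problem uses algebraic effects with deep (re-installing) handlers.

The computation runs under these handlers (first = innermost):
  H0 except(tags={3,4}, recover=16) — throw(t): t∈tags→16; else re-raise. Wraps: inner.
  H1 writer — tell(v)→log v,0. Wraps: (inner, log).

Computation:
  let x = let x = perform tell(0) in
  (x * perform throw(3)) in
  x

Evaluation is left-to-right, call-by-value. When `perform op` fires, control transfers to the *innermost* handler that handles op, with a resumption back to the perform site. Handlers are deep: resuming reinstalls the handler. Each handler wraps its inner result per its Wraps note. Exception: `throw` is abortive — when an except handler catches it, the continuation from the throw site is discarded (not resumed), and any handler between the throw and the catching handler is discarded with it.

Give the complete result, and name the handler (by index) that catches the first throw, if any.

Working:
tell(0) @ H1 ⇒ log+=0
throw(3) @ H0 caught ⇒ 16
H1 returns (16, (0))
= (16, (0))

Answer: (16, (0)) ; first throw caught by: H0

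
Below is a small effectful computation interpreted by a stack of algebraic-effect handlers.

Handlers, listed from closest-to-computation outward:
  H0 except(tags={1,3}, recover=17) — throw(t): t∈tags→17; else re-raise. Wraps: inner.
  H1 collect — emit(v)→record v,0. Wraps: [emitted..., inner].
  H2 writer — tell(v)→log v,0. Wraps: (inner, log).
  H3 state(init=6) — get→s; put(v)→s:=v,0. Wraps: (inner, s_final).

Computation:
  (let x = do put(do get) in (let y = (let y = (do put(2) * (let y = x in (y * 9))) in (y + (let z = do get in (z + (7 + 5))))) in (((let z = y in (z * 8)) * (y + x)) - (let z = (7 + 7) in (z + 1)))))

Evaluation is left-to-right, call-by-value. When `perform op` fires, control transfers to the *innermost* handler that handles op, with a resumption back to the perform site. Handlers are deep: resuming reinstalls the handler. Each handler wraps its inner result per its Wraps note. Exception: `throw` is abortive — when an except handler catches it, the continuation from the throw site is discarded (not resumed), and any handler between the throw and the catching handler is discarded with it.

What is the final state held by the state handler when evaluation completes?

Answer: 2

Evaluation trace:
get @ H3 ⇒ 6
put(6) @ H3 ⇒ s:=6
put(2) @ H3 ⇒ s:=2
get @ H3 ⇒ 2
H0 returns 1553
H1 returns [1553]
H2 returns ([1553], ())
H3 returns (([1553], ()), 2)
= (([1553], ()), 2)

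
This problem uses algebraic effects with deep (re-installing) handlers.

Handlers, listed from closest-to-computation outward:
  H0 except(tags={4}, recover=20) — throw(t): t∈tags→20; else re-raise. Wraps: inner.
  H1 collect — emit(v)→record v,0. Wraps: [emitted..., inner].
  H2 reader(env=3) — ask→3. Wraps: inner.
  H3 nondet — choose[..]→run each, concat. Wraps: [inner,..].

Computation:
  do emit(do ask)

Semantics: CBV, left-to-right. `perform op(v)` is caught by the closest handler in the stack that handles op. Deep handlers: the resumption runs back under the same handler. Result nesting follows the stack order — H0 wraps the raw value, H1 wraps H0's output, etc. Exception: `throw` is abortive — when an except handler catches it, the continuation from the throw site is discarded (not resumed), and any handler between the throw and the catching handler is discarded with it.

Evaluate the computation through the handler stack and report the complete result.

Answer: [[3, 0]]

Working:
ask @ H2 ⇒ 3
emit(3) @ H1 ⇒ out+=3
H0 returns 0
H1 returns [3, 0]
H2 returns [3, 0]
H3 returns [[3, 0]]
= [[3, 0]]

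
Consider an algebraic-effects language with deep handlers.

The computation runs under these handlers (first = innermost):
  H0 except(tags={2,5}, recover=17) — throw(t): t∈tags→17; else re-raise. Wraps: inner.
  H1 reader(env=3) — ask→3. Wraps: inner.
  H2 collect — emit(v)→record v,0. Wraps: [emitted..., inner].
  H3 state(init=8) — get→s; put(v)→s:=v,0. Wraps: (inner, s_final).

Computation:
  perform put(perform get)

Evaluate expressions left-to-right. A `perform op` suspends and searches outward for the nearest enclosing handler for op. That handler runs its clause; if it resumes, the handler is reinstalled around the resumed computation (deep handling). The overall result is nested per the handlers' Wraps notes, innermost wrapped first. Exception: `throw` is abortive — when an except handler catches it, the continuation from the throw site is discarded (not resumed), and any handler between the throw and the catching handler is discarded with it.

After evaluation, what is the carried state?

Answer: 8

Working:
get @ H3 ⇒ 8
put(8) @ H3 ⇒ s:=8
H0 returns 0
H1 returns 0
H2 returns [0]
H3 returns ([0], 8)
= ([0], 8)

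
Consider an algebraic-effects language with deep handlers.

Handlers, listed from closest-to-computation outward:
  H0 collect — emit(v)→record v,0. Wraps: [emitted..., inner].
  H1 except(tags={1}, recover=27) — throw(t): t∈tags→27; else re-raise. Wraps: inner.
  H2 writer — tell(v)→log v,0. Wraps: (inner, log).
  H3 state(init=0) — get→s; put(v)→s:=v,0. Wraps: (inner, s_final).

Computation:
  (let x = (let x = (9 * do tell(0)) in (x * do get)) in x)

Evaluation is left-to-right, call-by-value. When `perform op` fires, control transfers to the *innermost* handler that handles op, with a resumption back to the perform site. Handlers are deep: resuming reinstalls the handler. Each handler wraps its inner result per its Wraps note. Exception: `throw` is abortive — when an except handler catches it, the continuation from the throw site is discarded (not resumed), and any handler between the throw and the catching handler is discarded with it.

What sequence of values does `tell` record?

Step-by-step:
tell(0) @ H2 ⇒ log+=0
get @ H3 ⇒ 0
H0 returns [0]
H1 returns [0]
H2 returns ([0], (0))
H3 returns (([0], (0)), 0)
= (([0], (0)), 0)

Answer: (0)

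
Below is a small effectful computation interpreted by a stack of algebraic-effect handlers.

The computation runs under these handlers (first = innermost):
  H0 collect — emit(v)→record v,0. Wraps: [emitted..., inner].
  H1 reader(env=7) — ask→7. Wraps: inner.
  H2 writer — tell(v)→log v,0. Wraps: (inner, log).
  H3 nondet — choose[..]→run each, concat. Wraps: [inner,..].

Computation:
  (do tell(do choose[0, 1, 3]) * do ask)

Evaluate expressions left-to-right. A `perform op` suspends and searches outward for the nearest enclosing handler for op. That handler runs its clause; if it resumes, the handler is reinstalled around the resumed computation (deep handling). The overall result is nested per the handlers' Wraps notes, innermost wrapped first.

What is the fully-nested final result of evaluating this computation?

Step-by-step:
choose[0, 1, 3] @ H3
  branch[0] choose=0:
    tell(0) @ H2 ⇒ log+=0
    ask @ H1 ⇒ 7
    H0 returns [0]
    H1 returns [0]
    H2 returns ([0], (0))
    H3 returns [([0], (0))]
  branch[1] choose=1:
    tell(1) @ H2 ⇒ log+=1
    ask @ H1 ⇒ 7
    H0 returns [0]
    H1 returns [0]
    H2 returns ([0], (1))
    H3 returns [([0], (1))]
  branch[2] choose=3:
    tell(3) @ H2 ⇒ log+=3
    ask @ H1 ⇒ 7
    H0 returns [0]
    H1 returns [0]
    H2 returns ([0], (3))
    H3 returns [([0], (3))]
= [([0], (0)), ([0], (1)), ([0], (3))]

Answer: [([0], (0)), ([0], (1)), ([0], (3))]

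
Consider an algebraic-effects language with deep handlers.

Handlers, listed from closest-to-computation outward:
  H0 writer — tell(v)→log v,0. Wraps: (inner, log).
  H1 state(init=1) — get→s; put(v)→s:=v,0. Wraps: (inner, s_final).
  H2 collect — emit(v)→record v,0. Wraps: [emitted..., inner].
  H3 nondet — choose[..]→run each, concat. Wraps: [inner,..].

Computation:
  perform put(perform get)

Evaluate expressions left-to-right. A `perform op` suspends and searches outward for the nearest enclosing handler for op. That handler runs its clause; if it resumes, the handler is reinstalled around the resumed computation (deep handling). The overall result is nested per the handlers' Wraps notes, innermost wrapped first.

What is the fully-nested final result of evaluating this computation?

Answer: [[((0, ()), 1)]]

Working:
get @ H1 ⇒ 1
put(1) @ H1 ⇒ s:=1
H0 returns (0, ())
H1 returns ((0, ()), 1)
H2 returns [((0, ()), 1)]
H3 returns [[((0, ()), 1)]]
= [[((0, ()), 1)]]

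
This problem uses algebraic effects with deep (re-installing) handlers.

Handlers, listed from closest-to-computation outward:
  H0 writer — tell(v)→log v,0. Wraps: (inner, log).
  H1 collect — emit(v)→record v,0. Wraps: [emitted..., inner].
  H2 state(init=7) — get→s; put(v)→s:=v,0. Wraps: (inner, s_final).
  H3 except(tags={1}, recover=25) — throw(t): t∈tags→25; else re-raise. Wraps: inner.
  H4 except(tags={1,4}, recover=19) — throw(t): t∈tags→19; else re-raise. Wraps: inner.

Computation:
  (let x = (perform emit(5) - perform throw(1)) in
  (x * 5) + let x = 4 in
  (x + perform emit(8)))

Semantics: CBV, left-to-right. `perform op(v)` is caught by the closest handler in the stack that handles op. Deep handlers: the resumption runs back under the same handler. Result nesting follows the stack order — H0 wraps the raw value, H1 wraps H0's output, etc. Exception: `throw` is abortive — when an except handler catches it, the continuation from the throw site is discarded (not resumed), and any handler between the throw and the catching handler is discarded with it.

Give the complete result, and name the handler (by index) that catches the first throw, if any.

Evaluation trace:
emit(5) @ H1 ⇒ out+=5
throw(1) @ H3 caught ⇒ 25
H4 returns 25
= 25

Answer: 25 ; first throw caught by: H3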